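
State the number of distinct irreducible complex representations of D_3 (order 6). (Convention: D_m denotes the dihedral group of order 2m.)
3

Derivation: The number of irreducible complex representations of a finite group equals its number of conjugacy classes. D_3 has 3 conjugacy classes ((n+3)/2 for n odd), so D_3 (order 6) has exactly 3 irreducible complex representations.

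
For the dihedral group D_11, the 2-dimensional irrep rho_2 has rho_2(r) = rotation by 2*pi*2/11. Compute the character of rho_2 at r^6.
chi_{rho_2}(r^6) = 2*cos(2*pi*2*6/11) = 2*cos(24*pi/11)

Solution. rho_2(r^6) is rotation by angle 2*pi*2*6/11, whose trace is 2*cos(2*pi*2*6/11) = 2*cos(24*pi/11).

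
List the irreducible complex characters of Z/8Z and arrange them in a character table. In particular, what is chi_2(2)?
Character table of Z/8Z (irreps indexed chi_0,...,chi_7 with chi_k(m) = zeta_8^(k*m), zeta_8 = exp(2*pi*i/8)):
  irrep \ class  {0} (size 1)  {1} (size 1)    {2} (size 1)  {3} (size 1)    {4} (size 1)  {5} (size 1)    {6} (size 1)  {7} (size 1)  
  chi_0          1             1               1             1               1             1               1             1             
  chi_1          1             exp(I*pi/4)     I             exp(3*I*pi/4)   -1            exp(-3*I*pi/4)  -I            exp(-I*pi/4)  
  chi_2          1             I               -1            -I              1             I               -1            -I            
  chi_3          1             exp(3*I*pi/4)   -I            exp(I*pi/4)     -1            exp(-I*pi/4)    I             exp(-3*I*pi/4)
  chi_4          1             -1              1             -1              1             -1              1             -1            
  chi_5          1             exp(-3*I*pi/4)  I             exp(-I*pi/4)    -1            exp(I*pi/4)     -I            exp(3*I*pi/4) 
  chi_6          1             -I              -1            I               1             -I              -1            I             
  chi_7          1             exp(-I*pi/4)    -I            exp(-3*I*pi/4)  -1            exp(3*I*pi/4)   I             exp(I*pi/4)   

Spot check: chi_2(2) = zeta_8^(2*2) = zeta_8^4 = -1.

Z/8Z is abelian, so all 8 irreducible complex representations are 1-dimensional. They are given by chi_k(m) = zeta_8^(k*m) for k = 0,...,7. Row orthogonality: sum_m chi_k(m) conj(chi_l(m)) = 8 * [k = l].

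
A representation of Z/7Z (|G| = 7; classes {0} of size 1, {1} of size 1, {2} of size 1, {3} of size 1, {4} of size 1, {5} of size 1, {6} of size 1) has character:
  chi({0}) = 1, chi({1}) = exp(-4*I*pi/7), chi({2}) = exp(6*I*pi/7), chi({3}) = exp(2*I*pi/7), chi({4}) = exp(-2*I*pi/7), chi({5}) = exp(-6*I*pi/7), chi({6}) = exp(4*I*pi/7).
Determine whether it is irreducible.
Irreducible: <chi, chi> = 1.

Solution. <chi, chi> = (1/|G|) sum_C |C| * |chi(C)|^2 = (1/7)[1*|1|^2 + 1*|exp(-4*I*pi/7)|^2 + 1*|exp(6*I*pi/7)|^2 + 1*|exp(2*I*pi/7)|^2 + 1*|exp(-2*I*pi/7)|^2 + 1*|exp(-6*I*pi/7)|^2 + 1*|exp(4*I*pi/7)|^2]
  = (1/7)[(1) + (1) + (1) + (1) + (1) + (1) + (1)] = 7/7 = 1.
(Exp terms are combined using exp(i*s)*conj(exp(i*t)) = exp(i*(s-t)), and sums of them are collapsed using the identity that for every m > 1 the m distinct m-th roots of unity sum to 0, e.g. 1 + exp(2*I*pi/3) + exp(-2*I*pi/3) = 0.)
A character is irreducible iff <chi, chi> = 1, so this representation is irreducible.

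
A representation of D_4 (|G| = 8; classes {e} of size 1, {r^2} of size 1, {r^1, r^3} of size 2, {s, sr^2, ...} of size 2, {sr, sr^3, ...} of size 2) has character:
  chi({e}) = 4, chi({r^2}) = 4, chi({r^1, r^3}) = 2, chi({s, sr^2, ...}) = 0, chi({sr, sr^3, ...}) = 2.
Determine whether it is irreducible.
Not irreducible (reducible): <chi, chi> = 6 > 1.

<chi, chi> = (1/|G|) sum_C |C| * |chi(C)|^2 = (1/8)[1*|4|^2 + 1*|4|^2 + 2*|2|^2 + 2*|0|^2 + 2*|2|^2]
  = (1/8)[(16) + (16) + (8) + (0) + (8)] = 48/8 = 6.
A character is irreducible iff <chi, chi> = 1, so this representation is reducible.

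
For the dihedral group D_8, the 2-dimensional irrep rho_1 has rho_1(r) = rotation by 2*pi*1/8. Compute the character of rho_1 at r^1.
chi_{rho_1}(r^1) = 2*cos(2*pi*1*1/8) = sqrt(2)

Justification: rho_1(r^1) is rotation by angle 2*pi*1*1/8, whose trace is 2*cos(2*pi*1*1/8) = sqrt(2).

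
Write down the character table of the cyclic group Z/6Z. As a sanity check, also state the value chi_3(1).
Character table of Z/6Z (irreps indexed chi_0,...,chi_5 with chi_k(m) = zeta_6^(k*m), zeta_6 = exp(2*pi*i/6)):
  irrep \ class  {0} (size 1)  {1} (size 1)    {2} (size 1)    {3} (size 1)  {4} (size 1)    {5} (size 1)  
  chi_0          1             1               1               1             1               1             
  chi_1          1             exp(I*pi/3)     exp(2*I*pi/3)   -1            exp(-2*I*pi/3)  exp(-I*pi/3)  
  chi_2          1             exp(2*I*pi/3)   exp(-2*I*pi/3)  1             exp(2*I*pi/3)   exp(-2*I*pi/3)
  chi_3          1             -1              1               -1            1               -1            
  chi_4          1             exp(-2*I*pi/3)  exp(2*I*pi/3)   1             exp(-2*I*pi/3)  exp(2*I*pi/3) 
  chi_5          1             exp(-I*pi/3)    exp(-2*I*pi/3)  -1            exp(2*I*pi/3)   exp(I*pi/3)   

Spot check: chi_3(1) = zeta_6^(3*1) = zeta_6^3 = -1.

Working: Z/6Z is abelian, so all 6 irreducible complex representations are 1-dimensional. They are given by chi_k(m) = zeta_6^(k*m) for k = 0,...,5. Row orthogonality: sum_m chi_k(m) conj(chi_l(m)) = 6 * [k = l].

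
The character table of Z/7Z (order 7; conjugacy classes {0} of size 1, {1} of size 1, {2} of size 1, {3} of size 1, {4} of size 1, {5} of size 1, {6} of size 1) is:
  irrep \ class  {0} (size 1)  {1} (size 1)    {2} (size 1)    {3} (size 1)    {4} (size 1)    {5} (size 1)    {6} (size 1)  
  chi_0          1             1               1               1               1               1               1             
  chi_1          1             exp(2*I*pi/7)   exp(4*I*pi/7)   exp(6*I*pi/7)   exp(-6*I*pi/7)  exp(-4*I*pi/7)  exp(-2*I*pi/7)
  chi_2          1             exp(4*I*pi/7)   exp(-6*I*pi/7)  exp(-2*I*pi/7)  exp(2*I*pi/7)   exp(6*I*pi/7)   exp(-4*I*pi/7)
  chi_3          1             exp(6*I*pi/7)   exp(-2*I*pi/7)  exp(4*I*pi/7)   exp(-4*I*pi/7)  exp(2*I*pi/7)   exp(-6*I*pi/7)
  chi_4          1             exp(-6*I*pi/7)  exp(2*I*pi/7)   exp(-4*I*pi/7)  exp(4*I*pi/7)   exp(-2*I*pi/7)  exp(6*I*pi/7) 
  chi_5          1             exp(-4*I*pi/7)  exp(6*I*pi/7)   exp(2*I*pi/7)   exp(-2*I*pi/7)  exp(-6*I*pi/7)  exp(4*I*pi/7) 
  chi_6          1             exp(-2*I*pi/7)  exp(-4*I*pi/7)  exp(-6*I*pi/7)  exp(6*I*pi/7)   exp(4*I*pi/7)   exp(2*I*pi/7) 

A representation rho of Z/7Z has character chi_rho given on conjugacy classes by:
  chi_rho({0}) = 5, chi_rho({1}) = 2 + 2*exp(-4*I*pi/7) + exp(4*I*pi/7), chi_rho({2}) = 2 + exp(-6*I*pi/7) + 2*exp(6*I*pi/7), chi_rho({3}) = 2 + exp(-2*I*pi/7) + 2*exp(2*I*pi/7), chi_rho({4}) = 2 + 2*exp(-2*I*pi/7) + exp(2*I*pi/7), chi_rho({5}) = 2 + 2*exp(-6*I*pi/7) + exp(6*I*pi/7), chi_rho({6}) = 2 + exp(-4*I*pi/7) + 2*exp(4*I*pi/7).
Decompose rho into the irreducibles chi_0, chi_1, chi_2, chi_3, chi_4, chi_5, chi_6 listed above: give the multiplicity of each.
Multiplicities: chi_0: 2, chi_1: 0, chi_2: 1, chi_3: 0, chi_4: 0, chi_5: 2, chi_6: 0.

Details: Use <chi_rho, chi> = (1/|G|) sum_C |C| * chi_rho(C) * conj(chi(C)) with |G| = 7 for each irreducible chi in the table:
  <chi_rho, chi_0> = (1/7)[1*(5)*conj(1) + 1*(2 + 2*exp(-4*I*pi/7) + exp(4*I*pi/7))*conj(1) + 1*(2 + exp(-6*I*pi/7) + 2*exp(6*I*pi/7))*conj(1) + 1*(2 + exp(-2*I*pi/7) + 2*exp(2*I*pi/7))*conj(1) + 1*(2 + 2*exp(-2*I*pi/7) + exp(2*I*pi/7))*conj(1) + 1*(2 + 2*exp(-6*I*pi/7) + exp(6*I*pi/7))*conj(1) + 1*(2 + exp(-4*I*pi/7) + 2*exp(4*I*pi/7))*conj(1)]
      = (1/7)[(5) + (2 + 2*exp(-4*I*pi/7) + exp(4*I*pi/7)) + (2 + exp(-6*I*pi/7) + 2*exp(6*I*pi/7)) + (2 + exp(-2*I*pi/7) + 2*exp(2*I*pi/7)) + (2 + 2*exp(-2*I*pi/7) + exp(2*I*pi/7)) + (2 + 2*exp(-6*I*pi/7) + exp(6*I*pi/7)) + (2 + exp(-4*I*pi/7) + 2*exp(4*I*pi/7))] = 14/7 = 2
  <chi_rho, chi_1> = (1/7)[1*(5)*conj(1) + 1*(2 + 2*exp(-4*I*pi/7) + exp(4*I*pi/7))*conj(exp(2*I*pi/7)) + 1*(2 + exp(-6*I*pi/7) + 2*exp(6*I*pi/7))*conj(exp(4*I*pi/7)) + 1*(2 + exp(-2*I*pi/7) + 2*exp(2*I*pi/7))*conj(exp(6*I*pi/7)) + 1*(2 + 2*exp(-2*I*pi/7) + exp(2*I*pi/7))*conj(exp(-6*I*pi/7)) + 1*(2 + 2*exp(-6*I*pi/7) + exp(6*I*pi/7))*conj(exp(-4*I*pi/7)) + 1*(2 + exp(-4*I*pi/7) + 2*exp(4*I*pi/7))*conj(exp(-2*I*pi/7))]
      = (1/7)[(5) + (2*exp(-2*I*pi/7) + 2*exp(-6*I*pi/7) + exp(2*I*pi/7)) + (2*exp(-4*I*pi/7) + exp(4*I*pi/7) + 2*exp(2*I*pi/7)) + (2*exp(-4*I*pi/7) + 2*exp(-6*I*pi/7) + exp(6*I*pi/7)) + (exp(-6*I*pi/7) + 2*exp(6*I*pi/7) + 2*exp(4*I*pi/7)) + (2*exp(-2*I*pi/7) + exp(-4*I*pi/7) + 2*exp(4*I*pi/7)) + (exp(-2*I*pi/7) + 2*exp(6*I*pi/7) + 2*exp(2*I*pi/7))] = 0/7 = 0
  <chi_rho, chi_2> = (1/7)[1*(5)*conj(1) + 1*(2 + 2*exp(-4*I*pi/7) + exp(4*I*pi/7))*conj(exp(4*I*pi/7)) + 1*(2 + exp(-6*I*pi/7) + 2*exp(6*I*pi/7))*conj(exp(-6*I*pi/7)) + 1*(2 + exp(-2*I*pi/7) + 2*exp(2*I*pi/7))*conj(exp(-2*I*pi/7)) + 1*(2 + 2*exp(-2*I*pi/7) + exp(2*I*pi/7))*conj(exp(2*I*pi/7)) + 1*(2 + 2*exp(-6*I*pi/7) + exp(6*I*pi/7))*conj(exp(6*I*pi/7)) + 1*(2 + exp(-4*I*pi/7) + 2*exp(4*I*pi/7))*conj(exp(-4*I*pi/7))]
      = (1/7)[(5) + (1 + 2*exp(-4*I*pi/7) + 2*exp(6*I*pi/7)) + (1 + 2*exp(-2*I*pi/7) + 2*exp(6*I*pi/7)) + (1 + 2*exp(2*I*pi/7) + 2*exp(4*I*pi/7)) + (1 + 2*exp(-4*I*pi/7) + 2*exp(-2*I*pi/7)) + (1 + 2*exp(-6*I*pi/7) + 2*exp(2*I*pi/7)) + (1 + 2*exp(-6*I*pi/7) + 2*exp(4*I*pi/7))] = 7/7 = 1
  <chi_rho, chi_3> = (1/7)[1*(5)*conj(1) + 1*(2 + 2*exp(-4*I*pi/7) + exp(4*I*pi/7))*conj(exp(6*I*pi/7)) + 1*(2 + exp(-6*I*pi/7) + 2*exp(6*I*pi/7))*conj(exp(-2*I*pi/7)) + 1*(2 + exp(-2*I*pi/7) + 2*exp(2*I*pi/7))*conj(exp(4*I*pi/7)) + 1*(2 + 2*exp(-2*I*pi/7) + exp(2*I*pi/7))*conj(exp(-4*I*pi/7)) + 1*(2 + 2*exp(-6*I*pi/7) + exp(6*I*pi/7))*conj(exp(2*I*pi/7)) + 1*(2 + exp(-4*I*pi/7) + 2*exp(4*I*pi/7))*conj(exp(-6*I*pi/7))]
      = (1/7)[(5) + (2*exp(-6*I*pi/7) + exp(-2*I*pi/7) + 2*exp(4*I*pi/7)) + (exp(-4*I*pi/7) + 2*exp(-6*I*pi/7) + 2*exp(2*I*pi/7)) + (2*exp(-4*I*pi/7) + 2*exp(-2*I*pi/7) + exp(-6*I*pi/7)) + (exp(6*I*pi/7) + 2*exp(2*I*pi/7) + 2*exp(4*I*pi/7)) + (2*exp(-2*I*pi/7) + 2*exp(6*I*pi/7) + exp(4*I*pi/7)) + (2*exp(-4*I*pi/7) + exp(2*I*pi/7) + 2*exp(6*I*pi/7))] = 0/7 = 0
  <chi_rho, chi_4> = (1/7)[1*(5)*conj(1) + 1*(2 + 2*exp(-4*I*pi/7) + exp(4*I*pi/7))*conj(exp(-6*I*pi/7)) + 1*(2 + exp(-6*I*pi/7) + 2*exp(6*I*pi/7))*conj(exp(2*I*pi/7)) + 1*(2 + exp(-2*I*pi/7) + 2*exp(2*I*pi/7))*conj(exp(-4*I*pi/7)) + 1*(2 + 2*exp(-2*I*pi/7) + exp(2*I*pi/7))*conj(exp(4*I*pi/7)) + 1*(2 + 2*exp(-6*I*pi/7) + exp(6*I*pi/7))*conj(exp(-2*I*pi/7)) + 1*(2 + exp(-4*I*pi/7) + 2*exp(4*I*pi/7))*conj(exp(6*I*pi/7))]
      = (1/7)[(5) + (exp(-4*I*pi/7) + 2*exp(6*I*pi/7) + 2*exp(2*I*pi/7)) + (2*exp(-2*I*pi/7) + exp(6*I*pi/7) + 2*exp(4*I*pi/7)) + (exp(2*I*pi/7) + 2*exp(6*I*pi/7) + 2*exp(4*I*pi/7)) + (2*exp(-4*I*pi/7) + 2*exp(-6*I*pi/7) + exp(-2*I*pi/7)) + (2*exp(-4*I*pi/7) + exp(-6*I*pi/7) + 2*exp(2*I*pi/7)) + (2*exp(-2*I*pi/7) + 2*exp(-6*I*pi/7) + exp(4*I*pi/7))] = 0/7 = 0
  <chi_rho, chi_5> = (1/7)[1*(5)*conj(1) + 1*(2 + 2*exp(-4*I*pi/7) + exp(4*I*pi/7))*conj(exp(-4*I*pi/7)) + 1*(2 + exp(-6*I*pi/7) + 2*exp(6*I*pi/7))*conj(exp(6*I*pi/7)) + 1*(2 + exp(-2*I*pi/7) + 2*exp(2*I*pi/7))*conj(exp(2*I*pi/7)) + 1*(2 + 2*exp(-2*I*pi/7) + exp(2*I*pi/7))*conj(exp(-2*I*pi/7)) + 1*(2 + 2*exp(-6*I*pi/7) + exp(6*I*pi/7))*conj(exp(-6*I*pi/7)) + 1*(2 + exp(-4*I*pi/7) + 2*exp(4*I*pi/7))*conj(exp(4*I*pi/7))]
      = (1/7)[(5) + (2 + exp(-6*I*pi/7) + 2*exp(4*I*pi/7)) + (2 + 2*exp(-6*I*pi/7) + exp(2*I*pi/7)) + (2 + 2*exp(-2*I*pi/7) + exp(-4*I*pi/7)) + (2 + exp(4*I*pi/7) + 2*exp(2*I*pi/7)) + (2 + exp(-2*I*pi/7) + 2*exp(6*I*pi/7)) + (2 + 2*exp(-4*I*pi/7) + exp(6*I*pi/7))] = 14/7 = 2
  <chi_rho, chi_6> = (1/7)[1*(5)*conj(1) + 1*(2 + 2*exp(-4*I*pi/7) + exp(4*I*pi/7))*conj(exp(-2*I*pi/7)) + 1*(2 + exp(-6*I*pi/7) + 2*exp(6*I*pi/7))*conj(exp(-4*I*pi/7)) + 1*(2 + exp(-2*I*pi/7) + 2*exp(2*I*pi/7))*conj(exp(-6*I*pi/7)) + 1*(2 + 2*exp(-2*I*pi/7) + exp(2*I*pi/7))*conj(exp(6*I*pi/7)) + 1*(2 + 2*exp(-6*I*pi/7) + exp(6*I*pi/7))*conj(exp(4*I*pi/7)) + 1*(2 + exp(-4*I*pi/7) + 2*exp(4*I*pi/7))*conj(exp(2*I*pi/7))]
      = (1/7)[(5) + (2*exp(-2*I*pi/7) + exp(6*I*pi/7) + 2*exp(2*I*pi/7)) + (2*exp(-4*I*pi/7) + exp(-2*I*pi/7) + 2*exp(4*I*pi/7)) + (2*exp(-6*I*pi/7) + 2*exp(6*I*pi/7) + exp(4*I*pi/7)) + (exp(-4*I*pi/7) + 2*exp(-6*I*pi/7) + 2*exp(6*I*pi/7)) + (2*exp(-4*I*pi/7) + exp(2*I*pi/7) + 2*exp(4*I*pi/7)) + (2*exp(-2*I*pi/7) + exp(-6*I*pi/7) + 2*exp(2*I*pi/7))] = 0/7 = 0
(Exp terms are combined using exp(i*s)*conj(exp(i*t)) = exp(i*(s-t)), and sums of them are collapsed using the identity that for every m > 1 the m distinct m-th roots of unity sum to 0, e.g. 1 + exp(2*I*pi/3) + exp(-2*I*pi/3) = 0.)
Dimension check: dim(rho) = sum (mult * dim) = 2*1 + 0*1 + 1*1 + 0*1 + 0*1 + 2*1 + 0*1 = 5 = chi_rho(e) = 5.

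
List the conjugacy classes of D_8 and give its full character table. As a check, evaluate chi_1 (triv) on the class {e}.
Conjugacy classes: {e} of size 1, {r^4} of size 1, {r^1, r^7} of size 2, {r^2, r^6} of size 2, {r^3, r^5} of size 2, {s, sr^2, ...} of size 4, {sr, sr^3, ...} of size 4.
Character table:
  irrep \ class              {e} (size 1)  {r^4} (size 1)  {r^1, r^7} (size 2)  {r^2, r^6} (size 2)  {r^3, r^5} (size 2)  {s, sr^2, ...} (size 4)  {sr, sr^3, ...} (size 4)
  chi_1 (triv)               1             1               1                    1                    1                    1                        1                       
  chi_2 (sign: r->1, s->-1)  1             1               1                    1                    1                    -1                       -1                      
  chi_3 (r->-1, s->1)        1             1               -1                   1                    -1                   1                        -1                      
  chi_4 (r->-1, s->-1)       1             1               -1                   1                    -1                   -1                       1                       
  chi_5 (2d, j=1)            2             -2              sqrt(2)              0                    -sqrt(2)             0                        0                       
  chi_6 (2d, j=2)            2             2               0                    -2                   0                    0                        0                       
  chi_7 (2d, j=3)            2             -2              -sqrt(2)             0                    sqrt(2)              0                        0                       

Spot check: chi_1 (triv) on {e} = 1.

Solution. D_8 has order 2*8 = 16 with 7 conjugacy classes, hence 7 irreducibles. Sum of squared dims 1 + 1 + 1 + 1 + 4 + 4 + 4 = 16 = |G|. Linear characters come from the abelianisation; the 2-dimensional irreps have character r^k -> 2*cos(2*pi*j*k/8), reflections -> 0.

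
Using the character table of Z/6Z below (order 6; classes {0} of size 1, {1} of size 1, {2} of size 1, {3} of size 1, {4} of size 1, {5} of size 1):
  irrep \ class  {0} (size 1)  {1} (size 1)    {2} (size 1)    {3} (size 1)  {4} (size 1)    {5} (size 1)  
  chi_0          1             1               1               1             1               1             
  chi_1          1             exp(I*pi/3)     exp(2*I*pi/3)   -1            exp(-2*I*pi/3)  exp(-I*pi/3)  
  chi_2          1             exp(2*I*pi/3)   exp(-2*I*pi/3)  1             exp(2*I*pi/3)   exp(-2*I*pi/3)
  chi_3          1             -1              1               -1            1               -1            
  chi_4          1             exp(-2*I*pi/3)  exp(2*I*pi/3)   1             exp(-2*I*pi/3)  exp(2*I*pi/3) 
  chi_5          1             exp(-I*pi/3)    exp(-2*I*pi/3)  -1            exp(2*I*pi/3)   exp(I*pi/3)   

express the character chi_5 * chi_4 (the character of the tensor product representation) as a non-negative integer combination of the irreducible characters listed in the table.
chi_5 tensor chi_4 = chi_3 (all other irreducibles have multiplicity 0).

Derivation: The character of a tensor product is the pointwise product (chi_5 * chi_4)(C) = chi_5(C) * chi_4(C):
  {0}: (1)*(1), {1}: (exp(-I*pi/3))*(exp(-2*I*pi/3)), {2}: (exp(-2*I*pi/3))*(exp(2*I*pi/3)), {3}: (-1)*(1), {4}: (exp(2*I*pi/3))*(exp(-2*I*pi/3)), {5}: (exp(I*pi/3))*(exp(2*I*pi/3))
so (chi_5 * chi_4) takes values
  {0} -> 1, {1} -> -1, {2} -> 1, {3} -> -1, {4} -> 1, {5} -> -1.
Now take the inner product of this character with each irreducible chi from the table, <chi_5*chi_4, chi> = (1/6) sum_C |C| (chi_5*chi_4)(C) conj(chi(C)):
  <chi_5*chi_4, chi_0> = (1/6)[1*(1)*conj(1) + 1*(-1)*conj(1) + 1*(1)*conj(1) + 1*(-1)*conj(1) + 1*(1)*conj(1) + 1*(-1)*conj(1)]
      = (1/6)[(1) + (-1) + (1) + (-1) + (1) + (-1)] = 0/6 = 0
  <chi_5*chi_4, chi_1> = (1/6)[1*(1)*conj(1) + 1*(-1)*conj(exp(I*pi/3)) + 1*(1)*conj(exp(2*I*pi/3)) + 1*(-1)*conj(-1) + 1*(1)*conj(exp(-2*I*pi/3)) + 1*(-1)*conj(exp(-I*pi/3))]
      = (1/6)[(1) + (-exp(-I*pi/3)) + (exp(-2*I*pi/3)) + (1) + (exp(2*I*pi/3)) + (-exp(I*pi/3))] = 0/6 = 0
  <chi_5*chi_4, chi_2> = (1/6)[1*(1)*conj(1) + 1*(-1)*conj(exp(2*I*pi/3)) + 1*(1)*conj(exp(-2*I*pi/3)) + 1*(-1)*conj(1) + 1*(1)*conj(exp(2*I*pi/3)) + 1*(-1)*conj(exp(-2*I*pi/3))]
      = (1/6)[(1) + (-exp(-2*I*pi/3)) + (exp(2*I*pi/3)) + (-1) + (exp(-2*I*pi/3)) + (-exp(2*I*pi/3))] = 0/6 = 0
  <chi_5*chi_4, chi_3> = (1/6)[1*(1)*conj(1) + 1*(-1)*conj(-1) + 1*(1)*conj(1) + 1*(-1)*conj(-1) + 1*(1)*conj(1) + 1*(-1)*conj(-1)]
      = (1/6)[(1) + (1) + (1) + (1) + (1) + (1)] = 6/6 = 1
  <chi_5*chi_4, chi_4> = (1/6)[1*(1)*conj(1) + 1*(-1)*conj(exp(-2*I*pi/3)) + 1*(1)*conj(exp(2*I*pi/3)) + 1*(-1)*conj(1) + 1*(1)*conj(exp(-2*I*pi/3)) + 1*(-1)*conj(exp(2*I*pi/3))]
      = (1/6)[(1) + (-exp(2*I*pi/3)) + (exp(-2*I*pi/3)) + (-1) + (exp(2*I*pi/3)) + (-exp(-2*I*pi/3))] = 0/6 = 0
  <chi_5*chi_4, chi_5> = (1/6)[1*(1)*conj(1) + 1*(-1)*conj(exp(-I*pi/3)) + 1*(1)*conj(exp(-2*I*pi/3)) + 1*(-1)*conj(-1) + 1*(1)*conj(exp(2*I*pi/3)) + 1*(-1)*conj(exp(I*pi/3))]
      = (1/6)[(1) + (-exp(I*pi/3)) + (exp(2*I*pi/3)) + (1) + (exp(-2*I*pi/3)) + (-exp(-I*pi/3))] = 0/6 = 0
(Exp terms are combined using exp(i*s)*conj(exp(i*t)) = exp(i*(s-t)), and sums of them are collapsed using the identity that for every m > 1 the m distinct m-th roots of unity sum to 0, e.g. 1 + exp(2*I*pi/3) + exp(-2*I*pi/3) = 0.)
Hence the multiplicities are chi_3: 1. Dimension check: dim(chi_5)*dim(chi_4) = 1*1 = 1 and sum (mult * dim) = 1*1 = 1.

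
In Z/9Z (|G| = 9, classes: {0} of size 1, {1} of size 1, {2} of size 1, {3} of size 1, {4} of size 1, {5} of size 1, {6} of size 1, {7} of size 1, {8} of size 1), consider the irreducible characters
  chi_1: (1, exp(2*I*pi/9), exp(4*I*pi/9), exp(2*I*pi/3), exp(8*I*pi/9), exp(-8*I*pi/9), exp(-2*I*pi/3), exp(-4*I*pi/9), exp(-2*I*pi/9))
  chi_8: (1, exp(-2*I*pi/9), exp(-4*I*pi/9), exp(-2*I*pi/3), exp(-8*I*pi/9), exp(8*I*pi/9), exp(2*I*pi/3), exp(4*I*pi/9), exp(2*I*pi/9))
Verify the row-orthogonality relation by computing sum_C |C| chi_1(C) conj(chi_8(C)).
Sum = 0; so <chi_1, chi_8> = 0 (distinct irreducibles are orthogonal).

Working: Compute term by term over conjugacy classes (|C| * chi_1(C) * conj(chi_8(C))):
  1*(1)*conj(1) + 1*(exp(2*I*pi/9))*conj(exp(-2*I*pi/9)) + 1*(exp(4*I*pi/9))*conj(exp(-4*I*pi/9)) + 1*(exp(2*I*pi/3))*conj(exp(-2*I*pi/3)) + 1*(exp(8*I*pi/9))*conj(exp(-8*I*pi/9)) + 1*(exp(-8*I*pi/9))*conj(exp(8*I*pi/9)) + 1*(exp(-2*I*pi/3))*conj(exp(2*I*pi/3)) + 1*(exp(-4*I*pi/9))*conj(exp(4*I*pi/9)) + 1*(exp(-2*I*pi/9))*conj(exp(2*I*pi/9))
  = (1) + (exp(4*I*pi/9)) + (exp(8*I*pi/9)) + (exp(-2*I*pi/3)) + (exp(-2*I*pi/9)) + (exp(2*I*pi/9)) + (exp(2*I*pi/3)) + (exp(-8*I*pi/9)) + (exp(-4*I*pi/9))
  = 0.
(Exp terms are combined using exp(i*s)*conj(exp(i*t)) = exp(i*(s-t)), and sums of them are collapsed using the identity that for every m > 1 the m distinct m-th roots of unity sum to 0, e.g. 1 + exp(2*I*pi/3) + exp(-2*I*pi/3) = 0.)
Dividing by |G| = 9 gives 0/9 = 0, matching the row-orthogonality relation <chi_1, chi_8> = [chi_1 = chi_8].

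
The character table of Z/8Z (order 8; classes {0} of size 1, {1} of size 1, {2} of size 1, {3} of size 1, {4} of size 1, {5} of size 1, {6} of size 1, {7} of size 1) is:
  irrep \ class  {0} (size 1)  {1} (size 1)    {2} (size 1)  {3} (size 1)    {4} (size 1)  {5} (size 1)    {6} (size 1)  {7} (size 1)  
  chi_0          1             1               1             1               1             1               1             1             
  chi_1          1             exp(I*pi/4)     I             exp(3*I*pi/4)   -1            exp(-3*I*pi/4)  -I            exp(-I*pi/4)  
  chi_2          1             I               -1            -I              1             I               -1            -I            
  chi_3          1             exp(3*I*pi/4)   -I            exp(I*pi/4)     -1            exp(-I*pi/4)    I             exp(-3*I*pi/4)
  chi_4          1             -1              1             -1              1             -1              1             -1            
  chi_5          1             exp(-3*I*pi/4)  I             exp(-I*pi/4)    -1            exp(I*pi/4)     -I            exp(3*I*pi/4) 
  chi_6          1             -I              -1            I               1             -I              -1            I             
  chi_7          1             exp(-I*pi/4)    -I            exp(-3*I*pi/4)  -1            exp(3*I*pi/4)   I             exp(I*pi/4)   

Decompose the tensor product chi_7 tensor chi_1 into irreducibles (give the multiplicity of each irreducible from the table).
chi_7 tensor chi_1 = chi_0 (all other irreducibles have multiplicity 0).

Details: The character of a tensor product is the pointwise product (chi_7 * chi_1)(C) = chi_7(C) * chi_1(C):
  {0}: (1)*(1), {1}: (exp(-I*pi/4))*(exp(I*pi/4)), {2}: (-I)*(I), {3}: (exp(-3*I*pi/4))*(exp(3*I*pi/4)), {4}: (-1)*(-1), {5}: (exp(3*I*pi/4))*(exp(-3*I*pi/4)), {6}: (I)*(-I), {7}: (exp(I*pi/4))*(exp(-I*pi/4))
so (chi_7 * chi_1) takes values
  {0} -> 1, {1} -> 1, {2} -> 1, {3} -> 1, {4} -> 1, {5} -> 1, {6} -> 1, {7} -> 1.
Now take the inner product of this character with each irreducible chi from the table, <chi_7*chi_1, chi> = (1/8) sum_C |C| (chi_7*chi_1)(C) conj(chi(C)):
  <chi_7*chi_1, chi_0> = (1/8)[1*(1)*conj(1) + 1*(1)*conj(1) + 1*(1)*conj(1) + 1*(1)*conj(1) + 1*(1)*conj(1) + 1*(1)*conj(1) + 1*(1)*conj(1) + 1*(1)*conj(1)]
      = (1/8)[(1) + (1) + (1) + (1) + (1) + (1) + (1) + (1)] = 8/8 = 1
  <chi_7*chi_1, chi_1> = (1/8)[1*(1)*conj(1) + 1*(1)*conj(exp(I*pi/4)) + 1*(1)*conj(I) + 1*(1)*conj(exp(3*I*pi/4)) + 1*(1)*conj(-1) + 1*(1)*conj(exp(-3*I*pi/4)) + 1*(1)*conj(-I) + 1*(1)*conj(exp(-I*pi/4))]
      = (1/8)[(1) + (exp(-I*pi/4)) + (-I) + (exp(-3*I*pi/4)) + (-1) + (exp(3*I*pi/4)) + (I) + (exp(I*pi/4))] = 0/8 = 0
  <chi_7*chi_1, chi_2> = (1/8)[1*(1)*conj(1) + 1*(1)*conj(I) + 1*(1)*conj(-1) + 1*(1)*conj(-I) + 1*(1)*conj(1) + 1*(1)*conj(I) + 1*(1)*conj(-1) + 1*(1)*conj(-I)]
      = (1/8)[(1) + (-I) + (-1) + (I) + (1) + (-I) + (-1) + (I)] = 0/8 = 0
  <chi_7*chi_1, chi_3> = (1/8)[1*(1)*conj(1) + 1*(1)*conj(exp(3*I*pi/4)) + 1*(1)*conj(-I) + 1*(1)*conj(exp(I*pi/4)) + 1*(1)*conj(-1) + 1*(1)*conj(exp(-I*pi/4)) + 1*(1)*conj(I) + 1*(1)*conj(exp(-3*I*pi/4))]
      = (1/8)[(1) + (exp(-3*I*pi/4)) + (I) + (exp(-I*pi/4)) + (-1) + (exp(I*pi/4)) + (-I) + (exp(3*I*pi/4))] = 0/8 = 0
  <chi_7*chi_1, chi_4> = (1/8)[1*(1)*conj(1) + 1*(1)*conj(-1) + 1*(1)*conj(1) + 1*(1)*conj(-1) + 1*(1)*conj(1) + 1*(1)*conj(-1) + 1*(1)*conj(1) + 1*(1)*conj(-1)]
      = (1/8)[(1) + (-1) + (1) + (-1) + (1) + (-1) + (1) + (-1)] = 0/8 = 0
  <chi_7*chi_1, chi_5> = (1/8)[1*(1)*conj(1) + 1*(1)*conj(exp(-3*I*pi/4)) + 1*(1)*conj(I) + 1*(1)*conj(exp(-I*pi/4)) + 1*(1)*conj(-1) + 1*(1)*conj(exp(I*pi/4)) + 1*(1)*conj(-I) + 1*(1)*conj(exp(3*I*pi/4))]
      = (1/8)[(1) + (exp(3*I*pi/4)) + (-I) + (exp(I*pi/4)) + (-1) + (exp(-I*pi/4)) + (I) + (exp(-3*I*pi/4))] = 0/8 = 0
  <chi_7*chi_1, chi_6> = (1/8)[1*(1)*conj(1) + 1*(1)*conj(-I) + 1*(1)*conj(-1) + 1*(1)*conj(I) + 1*(1)*conj(1) + 1*(1)*conj(-I) + 1*(1)*conj(-1) + 1*(1)*conj(I)]
      = (1/8)[(1) + (I) + (-1) + (-I) + (1) + (I) + (-1) + (-I)] = 0/8 = 0
  <chi_7*chi_1, chi_7> = (1/8)[1*(1)*conj(1) + 1*(1)*conj(exp(-I*pi/4)) + 1*(1)*conj(-I) + 1*(1)*conj(exp(-3*I*pi/4)) + 1*(1)*conj(-1) + 1*(1)*conj(exp(3*I*pi/4)) + 1*(1)*conj(I) + 1*(1)*conj(exp(I*pi/4))]
      = (1/8)[(1) + (exp(I*pi/4)) + (I) + (exp(3*I*pi/4)) + (-1) + (exp(-3*I*pi/4)) + (-I) + (exp(-I*pi/4))] = 0/8 = 0
(Exp terms are combined using exp(i*s)*conj(exp(i*t)) = exp(i*(s-t)), and sums of them are collapsed using the identity that for every m > 1 the m distinct m-th roots of unity sum to 0, e.g. 1 + exp(2*I*pi/3) + exp(-2*I*pi/3) = 0.)
Hence the multiplicities are chi_0: 1. Dimension check: dim(chi_7)*dim(chi_1) = 1*1 = 1 and sum (mult * dim) = 1*1 = 1.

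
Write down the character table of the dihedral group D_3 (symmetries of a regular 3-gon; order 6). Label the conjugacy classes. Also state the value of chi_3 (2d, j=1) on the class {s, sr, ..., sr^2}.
Conjugacy classes: {e} of size 1, {r^1, r^2} of size 2, {s, sr, ..., sr^2} of size 3.
Character table:
  irrep \ class              {e} (size 1)  {r^1, r^2} (size 2)  {s, sr, ..., sr^2} (size 3)
  chi_1 (triv)               1             1                    1                          
  chi_2 (sign: r->1, s->-1)  1             1                    -1                         
  chi_3 (2d, j=1)            2             -1                   0                          

Spot check: chi_3 (2d, j=1) on {s, sr, ..., sr^2} = 0.

Why: D_3 has order 2*3 = 6 with 3 conjugacy classes, hence 3 irreducibles. Sum of squared dims 1 + 1 + 4 = 6 = |G|. Linear characters come from the abelianisation; the 2-dimensional irreps have character r^k -> 2*cos(2*pi*j*k/3), reflections -> 0.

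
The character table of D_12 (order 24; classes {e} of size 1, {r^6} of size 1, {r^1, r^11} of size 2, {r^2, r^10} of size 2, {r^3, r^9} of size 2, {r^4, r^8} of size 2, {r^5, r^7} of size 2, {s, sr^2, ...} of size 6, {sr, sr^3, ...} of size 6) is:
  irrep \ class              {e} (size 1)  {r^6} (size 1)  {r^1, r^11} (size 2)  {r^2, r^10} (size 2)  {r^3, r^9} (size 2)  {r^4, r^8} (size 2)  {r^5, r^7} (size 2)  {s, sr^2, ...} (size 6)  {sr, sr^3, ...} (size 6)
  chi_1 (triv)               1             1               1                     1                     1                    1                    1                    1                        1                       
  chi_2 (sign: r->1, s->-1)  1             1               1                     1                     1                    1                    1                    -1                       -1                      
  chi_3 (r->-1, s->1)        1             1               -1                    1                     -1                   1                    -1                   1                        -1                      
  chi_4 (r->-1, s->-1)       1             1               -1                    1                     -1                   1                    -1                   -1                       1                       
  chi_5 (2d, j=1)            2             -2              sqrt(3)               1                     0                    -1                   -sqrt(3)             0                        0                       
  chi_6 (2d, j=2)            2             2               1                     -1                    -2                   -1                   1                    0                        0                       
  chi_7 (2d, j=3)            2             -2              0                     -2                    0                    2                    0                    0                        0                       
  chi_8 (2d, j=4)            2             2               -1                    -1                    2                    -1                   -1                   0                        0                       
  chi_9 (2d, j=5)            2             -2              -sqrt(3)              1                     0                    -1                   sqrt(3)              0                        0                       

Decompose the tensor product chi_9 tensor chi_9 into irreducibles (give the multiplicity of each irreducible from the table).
chi_9 tensor chi_9 = chi_1 + chi_2 + chi_6 (all other irreducibles have multiplicity 0).

Working: The character of a tensor product is the pointwise product (chi_9 * chi_9)(C) = chi_9(C) * chi_9(C):
  {e}: (2)*(2), {r^6}: (-2)*(-2), {r^1, r^11}: (-sqrt(3))*(-sqrt(3)), {r^2, r^10}: (1)*(1), {r^3, r^9}: (0)*(0), {r^4, r^8}: (-1)*(-1), {r^5, r^7}: (sqrt(3))*(sqrt(3)), {s, sr^2, ...}: (0)*(0), {sr, sr^3, ...}: (0)*(0)
so (chi_9 * chi_9) takes values
  {e} -> 4, {r^6} -> 4, {r^1, r^11} -> 3, {r^2, r^10} -> 1, {r^3, r^9} -> 0, {r^4, r^8} -> 1, {r^5, r^7} -> 3, {s, sr^2, ...} -> 0, {sr, sr^3, ...} -> 0.
Now take the inner product of this character with each irreducible chi from the table, <chi_9*chi_9, chi> = (1/24) sum_C |C| (chi_9*chi_9)(C) conj(chi(C)):
  <chi_9*chi_9, chi_1> = (1/24)[1*(4)*conj(1) + 1*(4)*conj(1) + 2*(3)*conj(1) + 2*(1)*conj(1) + 2*(0)*conj(1) + 2*(1)*conj(1) + 2*(3)*conj(1) + 6*(0)*conj(1) + 6*(0)*conj(1)]
      = (1/24)[(4) + (4) + (6) + (2) + (0) + (2) + (6) + (0) + (0)] = 24/24 = 1
  <chi_9*chi_9, chi_2> = (1/24)[1*(4)*conj(1) + 1*(4)*conj(1) + 2*(3)*conj(1) + 2*(1)*conj(1) + 2*(0)*conj(1) + 2*(1)*conj(1) + 2*(3)*conj(1) + 6*(0)*conj(-1) + 6*(0)*conj(-1)]
      = (1/24)[(4) + (4) + (6) + (2) + (0) + (2) + (6) + (0) + (0)] = 24/24 = 1
  <chi_9*chi_9, chi_3> = (1/24)[1*(4)*conj(1) + 1*(4)*conj(1) + 2*(3)*conj(-1) + 2*(1)*conj(1) + 2*(0)*conj(-1) + 2*(1)*conj(1) + 2*(3)*conj(-1) + 6*(0)*conj(1) + 6*(0)*conj(-1)]
      = (1/24)[(4) + (4) + (-6) + (2) + (0) + (2) + (-6) + (0) + (0)] = 0/24 = 0
  <chi_9*chi_9, chi_4> = (1/24)[1*(4)*conj(1) + 1*(4)*conj(1) + 2*(3)*conj(-1) + 2*(1)*conj(1) + 2*(0)*conj(-1) + 2*(1)*conj(1) + 2*(3)*conj(-1) + 6*(0)*conj(-1) + 6*(0)*conj(1)]
      = (1/24)[(4) + (4) + (-6) + (2) + (0) + (2) + (-6) + (0) + (0)] = 0/24 = 0
  <chi_9*chi_9, chi_5> = (1/24)[1*(4)*conj(2) + 1*(4)*conj(-2) + 2*(3)*conj(sqrt(3)) + 2*(1)*conj(1) + 2*(0)*conj(0) + 2*(1)*conj(-1) + 2*(3)*conj(-sqrt(3)) + 6*(0)*conj(0) + 6*(0)*conj(0)]
      = (1/24)[(8) + (-8) + (6*sqrt(3)) + (2) + (0) + (-2) + (-6*sqrt(3)) + (0) + (0)] = 0/24 = 0
  <chi_9*chi_9, chi_6> = (1/24)[1*(4)*conj(2) + 1*(4)*conj(2) + 2*(3)*conj(1) + 2*(1)*conj(-1) + 2*(0)*conj(-2) + 2*(1)*conj(-1) + 2*(3)*conj(1) + 6*(0)*conj(0) + 6*(0)*conj(0)]
      = (1/24)[(8) + (8) + (6) + (-2) + (0) + (-2) + (6) + (0) + (0)] = 24/24 = 1
  <chi_9*chi_9, chi_7> = (1/24)[1*(4)*conj(2) + 1*(4)*conj(-2) + 2*(3)*conj(0) + 2*(1)*conj(-2) + 2*(0)*conj(0) + 2*(1)*conj(2) + 2*(3)*conj(0) + 6*(0)*conj(0) + 6*(0)*conj(0)]
      = (1/24)[(8) + (-8) + (0) + (-4) + (0) + (4) + (0) + (0) + (0)] = 0/24 = 0
  <chi_9*chi_9, chi_8> = (1/24)[1*(4)*conj(2) + 1*(4)*conj(2) + 2*(3)*conj(-1) + 2*(1)*conj(-1) + 2*(0)*conj(2) + 2*(1)*conj(-1) + 2*(3)*conj(-1) + 6*(0)*conj(0) + 6*(0)*conj(0)]
      = (1/24)[(8) + (8) + (-6) + (-2) + (0) + (-2) + (-6) + (0) + (0)] = 0/24 = 0
  <chi_9*chi_9, chi_9> = (1/24)[1*(4)*conj(2) + 1*(4)*conj(-2) + 2*(3)*conj(-sqrt(3)) + 2*(1)*conj(1) + 2*(0)*conj(0) + 2*(1)*conj(-1) + 2*(3)*conj(sqrt(3)) + 6*(0)*conj(0) + 6*(0)*conj(0)]
      = (1/24)[(8) + (-8) + (-6*sqrt(3)) + (2) + (0) + (-2) + (6*sqrt(3)) + (0) + (0)] = 0/24 = 0
Hence the multiplicities are chi_1: 1, chi_2: 1, chi_6: 1. Dimension check: dim(chi_9)*dim(chi_9) = 2*2 = 4 and sum (mult * dim) = 1*1 + 1*1 + 1*2 = 4.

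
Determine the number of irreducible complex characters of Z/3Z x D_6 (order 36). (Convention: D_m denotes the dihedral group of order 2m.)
18

Justification: The number of irreducible complex representations of a finite group equals its number of conjugacy classes. For a direct product, #classes(G x H) = #classes(G) * #classes(H). Z/3Z has 3 classes (abelian), D_6 has 6 classes, so 3 * 6 = 18, so Z/3Z x D_6 (order 36) has exactly 18 irreducible complex representations.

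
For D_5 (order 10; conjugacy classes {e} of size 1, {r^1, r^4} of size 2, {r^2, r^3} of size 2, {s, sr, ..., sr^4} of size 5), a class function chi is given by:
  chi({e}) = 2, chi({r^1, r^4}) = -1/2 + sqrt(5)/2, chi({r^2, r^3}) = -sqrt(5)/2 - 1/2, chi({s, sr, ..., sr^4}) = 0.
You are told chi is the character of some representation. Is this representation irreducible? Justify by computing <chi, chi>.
Irreducible: <chi, chi> = 1.

Derivation: <chi, chi> = (1/|G|) sum_C |C| * |chi(C)|^2 = (1/10)[1*|2|^2 + 2*|-1/2 + sqrt(5)/2|^2 + 2*|-sqrt(5)/2 - 1/2|^2 + 5*|0|^2]
  = (1/10)[(4) + (3 - sqrt(5)) + (sqrt(5) + 3) + (0)] = 10/10 = 1.
A character is irreducible iff <chi, chi> = 1, so this representation is irreducible.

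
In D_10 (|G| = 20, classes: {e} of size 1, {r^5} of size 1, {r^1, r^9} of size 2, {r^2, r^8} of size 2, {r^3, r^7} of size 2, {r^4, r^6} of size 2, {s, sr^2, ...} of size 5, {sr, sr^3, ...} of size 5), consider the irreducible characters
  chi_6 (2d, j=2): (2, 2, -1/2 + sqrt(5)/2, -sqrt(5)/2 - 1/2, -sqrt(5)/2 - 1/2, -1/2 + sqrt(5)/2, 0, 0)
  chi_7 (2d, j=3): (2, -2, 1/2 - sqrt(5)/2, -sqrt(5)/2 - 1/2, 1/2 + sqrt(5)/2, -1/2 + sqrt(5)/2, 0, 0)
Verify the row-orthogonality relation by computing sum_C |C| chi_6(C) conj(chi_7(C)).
Sum = 0; so <chi_6, chi_7> = 0 (distinct irreducibles are orthogonal).

Working: Compute term by term over conjugacy classes (|C| * chi_6(C) * conj(chi_7(C))):
  1*(2)*conj(2) + 1*(2)*conj(-2) + 2*(-1/2 + sqrt(5)/2)*conj(1/2 - sqrt(5)/2) + 2*(-sqrt(5)/2 - 1/2)*conj(-sqrt(5)/2 - 1/2) + 2*(-sqrt(5)/2 - 1/2)*conj(1/2 + sqrt(5)/2) + 2*(-1/2 + sqrt(5)/2)*conj(-1/2 + sqrt(5)/2) + 5*(0)*conj(0) + 5*(0)*conj(0)
  = (4) + (-4) + (-3 + sqrt(5)) + (sqrt(5) + 3) + (-3 - sqrt(5)) + (3 - sqrt(5)) + (0) + (0)
  = 0.
Dividing by |G| = 20 gives 0/20 = 0, matching the row-orthogonality relation <chi_6, chi_7> = [chi_6 = chi_7].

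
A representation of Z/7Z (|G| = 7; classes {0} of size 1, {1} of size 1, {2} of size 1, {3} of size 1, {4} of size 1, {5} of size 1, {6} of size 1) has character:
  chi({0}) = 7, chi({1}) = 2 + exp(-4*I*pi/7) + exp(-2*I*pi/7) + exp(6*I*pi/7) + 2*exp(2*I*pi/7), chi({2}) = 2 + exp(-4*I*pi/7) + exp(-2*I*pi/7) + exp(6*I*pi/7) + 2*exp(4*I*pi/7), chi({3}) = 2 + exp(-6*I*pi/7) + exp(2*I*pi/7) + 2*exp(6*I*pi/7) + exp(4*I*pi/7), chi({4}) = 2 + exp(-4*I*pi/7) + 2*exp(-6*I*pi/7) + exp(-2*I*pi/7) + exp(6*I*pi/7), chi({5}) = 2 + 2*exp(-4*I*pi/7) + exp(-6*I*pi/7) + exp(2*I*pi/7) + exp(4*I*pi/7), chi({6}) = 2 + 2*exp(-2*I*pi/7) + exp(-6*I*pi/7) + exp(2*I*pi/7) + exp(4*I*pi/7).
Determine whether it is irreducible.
Not irreducible (reducible): <chi, chi> = 11 > 1.

Details: <chi, chi> = (1/|G|) sum_C |C| * |chi(C)|^2 = (1/7)[1*|7|^2 + 1*|2 + exp(-4*I*pi/7) + exp(-2*I*pi/7) + exp(6*I*pi/7) + 2*exp(2*I*pi/7)|^2 + 1*|2 + exp(-4*I*pi/7) + exp(-2*I*pi/7) + exp(6*I*pi/7) + 2*exp(4*I*pi/7)|^2 + 1*|2 + exp(-6*I*pi/7) + exp(2*I*pi/7) + 2*exp(6*I*pi/7) + exp(4*I*pi/7)|^2 + 1*|2 + exp(-4*I*pi/7) + 2*exp(-6*I*pi/7) + exp(-2*I*pi/7) + exp(6*I*pi/7)|^2 + 1*|2 + 2*exp(-4*I*pi/7) + exp(-6*I*pi/7) + exp(2*I*pi/7) + exp(4*I*pi/7)|^2 + 1*|2 + 2*exp(-2*I*pi/7) + exp(-6*I*pi/7) + exp(2*I*pi/7) + exp(4*I*pi/7)|^2]
  = (1/7)[(49) + (11 + 7*exp(-4*I*pi/7) + 7*exp(-2*I*pi/7) + 5*exp(-6*I*pi/7) + 5*exp(6*I*pi/7) + 7*exp(2*I*pi/7) + 7*exp(4*I*pi/7)) + (11 + 7*exp(-4*I*pi/7) + 5*exp(-2*I*pi/7) + 7*exp(-6*I*pi/7) + 7*exp(6*I*pi/7) + 5*exp(2*I*pi/7) + 7*exp(4*I*pi/7)) + (11 + 7*exp(-2*I*pi/7) + 5*exp(-4*I*pi/7) + 7*exp(-6*I*pi/7) + 7*exp(6*I*pi/7) + 5*exp(4*I*pi/7) + 7*exp(2*I*pi/7)) + (11 + 7*exp(-2*I*pi/7) + 5*exp(-4*I*pi/7) + 7*exp(-6*I*pi/7) + 7*exp(6*I*pi/7) + 5*exp(4*I*pi/7) + 7*exp(2*I*pi/7)) + (11 + 7*exp(-4*I*pi/7) + 5*exp(-2*I*pi/7) + 7*exp(-6*I*pi/7) + 7*exp(6*I*pi/7) + 5*exp(2*I*pi/7) + 7*exp(4*I*pi/7)) + (11 + 7*exp(-4*I*pi/7) + 7*exp(-2*I*pi/7) + 5*exp(-6*I*pi/7) + 5*exp(6*I*pi/7) + 7*exp(2*I*pi/7) + 7*exp(4*I*pi/7))] = 77/7 = 11.
(Exp terms are combined using exp(i*s)*conj(exp(i*t)) = exp(i*(s-t)), and sums of them are collapsed using the identity that for every m > 1 the m distinct m-th roots of unity sum to 0, e.g. 1 + exp(2*I*pi/3) + exp(-2*I*pi/3) = 0.)
A character is irreducible iff <chi, chi> = 1, so this representation is reducible.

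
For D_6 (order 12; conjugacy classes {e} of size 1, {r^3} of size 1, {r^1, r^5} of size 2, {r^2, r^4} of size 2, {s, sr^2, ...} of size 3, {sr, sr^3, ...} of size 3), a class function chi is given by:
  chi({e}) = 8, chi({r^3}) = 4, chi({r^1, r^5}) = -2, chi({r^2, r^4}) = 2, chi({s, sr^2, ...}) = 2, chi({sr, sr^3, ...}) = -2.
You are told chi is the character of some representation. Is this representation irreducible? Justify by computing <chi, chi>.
Not irreducible (reducible): <chi, chi> = 10 > 1.

Explanation: <chi, chi> = (1/|G|) sum_C |C| * |chi(C)|^2 = (1/12)[1*|8|^2 + 1*|4|^2 + 2*|-2|^2 + 2*|2|^2 + 3*|2|^2 + 3*|-2|^2]
  = (1/12)[(64) + (16) + (8) + (8) + (12) + (12)] = 120/12 = 10.
A character is irreducible iff <chi, chi> = 1, so this representation is reducible.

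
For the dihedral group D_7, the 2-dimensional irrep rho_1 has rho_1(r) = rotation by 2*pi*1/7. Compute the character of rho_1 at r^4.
chi_{rho_1}(r^4) = 2*cos(2*pi*1*4/7) = -2*cos(pi/7)

Argument: rho_1(r^4) is rotation by angle 2*pi*1*4/7, whose trace is 2*cos(2*pi*1*4/7) = -2*cos(pi/7).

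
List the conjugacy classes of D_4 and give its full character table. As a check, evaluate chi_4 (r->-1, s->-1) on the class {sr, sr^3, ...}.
Conjugacy classes: {e} of size 1, {r^2} of size 1, {r^1, r^3} of size 2, {s, sr^2, ...} of size 2, {sr, sr^3, ...} of size 2.
Character table:
  irrep \ class              {e} (size 1)  {r^2} (size 1)  {r^1, r^3} (size 2)  {s, sr^2, ...} (size 2)  {sr, sr^3, ...} (size 2)
  chi_1 (triv)               1             1               1                    1                        1                       
  chi_2 (sign: r->1, s->-1)  1             1               1                    -1                       -1                      
  chi_3 (r->-1, s->1)        1             1               -1                   1                        -1                      
  chi_4 (r->-1, s->-1)       1             1               -1                   -1                       1                       
  chi_5 (2d, j=1)            2             -2              0                    0                        0                       

Spot check: chi_4 (r->-1, s->-1) on {sr, sr^3, ...} = 1.

Solution. D_4 has order 2*4 = 8 with 5 conjugacy classes, hence 5 irreducibles. Sum of squared dims 1 + 1 + 1 + 1 + 4 = 8 = |G|. Linear characters come from the abelianisation; the 2-dimensional irreps have character r^k -> 2*cos(2*pi*j*k/4), reflections -> 0.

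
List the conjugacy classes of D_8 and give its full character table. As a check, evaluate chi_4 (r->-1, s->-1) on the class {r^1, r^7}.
Conjugacy classes: {e} of size 1, {r^4} of size 1, {r^1, r^7} of size 2, {r^2, r^6} of size 2, {r^3, r^5} of size 2, {s, sr^2, ...} of size 4, {sr, sr^3, ...} of size 4.
Character table:
  irrep \ class              {e} (size 1)  {r^4} (size 1)  {r^1, r^7} (size 2)  {r^2, r^6} (size 2)  {r^3, r^5} (size 2)  {s, sr^2, ...} (size 4)  {sr, sr^3, ...} (size 4)
  chi_1 (triv)               1             1               1                    1                    1                    1                        1                       
  chi_2 (sign: r->1, s->-1)  1             1               1                    1                    1                    -1                       -1                      
  chi_3 (r->-1, s->1)        1             1               -1                   1                    -1                   1                        -1                      
  chi_4 (r->-1, s->-1)       1             1               -1                   1                    -1                   -1                       1                       
  chi_5 (2d, j=1)            2             -2              sqrt(2)              0                    -sqrt(2)             0                        0                       
  chi_6 (2d, j=2)            2             2               0                    -2                   0                    0                        0                       
  chi_7 (2d, j=3)            2             -2              -sqrt(2)             0                    sqrt(2)              0                        0                       

Spot check: chi_4 (r->-1, s->-1) on {r^1, r^7} = -1.

Derivation: D_8 has order 2*8 = 16 with 7 conjugacy classes, hence 7 irreducibles. Sum of squared dims 1 + 1 + 1 + 1 + 4 + 4 + 4 = 16 = |G|. Linear characters come from the abelianisation; the 2-dimensional irreps have character r^k -> 2*cos(2*pi*j*k/8), reflections -> 0.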